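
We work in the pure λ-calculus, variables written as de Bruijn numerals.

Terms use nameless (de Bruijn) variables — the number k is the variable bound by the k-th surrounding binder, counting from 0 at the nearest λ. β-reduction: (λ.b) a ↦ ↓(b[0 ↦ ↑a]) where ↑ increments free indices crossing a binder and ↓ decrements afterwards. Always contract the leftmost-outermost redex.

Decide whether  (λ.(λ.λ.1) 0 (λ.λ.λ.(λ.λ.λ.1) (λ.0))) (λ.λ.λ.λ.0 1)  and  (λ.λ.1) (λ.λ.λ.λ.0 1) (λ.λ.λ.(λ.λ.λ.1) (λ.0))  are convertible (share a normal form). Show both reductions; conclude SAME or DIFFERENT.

Answer: SAME — A ⇓ λ.λ.λ.λ.0 1, B ⇓ λ.λ.λ.λ.0 1

Reduction:
Term A:
  start: (λ.(λ.λ.1) 0 (λ.λ.λ.(λ.λ.λ.1) (λ.0))) (λ.λ.λ.λ.0 1)
  step 1: (λ.λ.1) (λ.λ.λ.λ.0 1) (λ.λ.λ.(λ.λ.λ.1) (λ.0))
  step 2: (λ.λ.λ.λ.λ.0 1) (λ.λ.λ.(λ.λ.λ.1) (λ.0))
  step 3: λ.λ.λ.λ.0 1

Term B:
  start: (λ.λ.1) (λ.λ.λ.λ.0 1) (λ.λ.λ.(λ.λ.λ.1) (λ.0))
  step 1: (λ.λ.λ.λ.λ.0 1) (λ.λ.λ.(λ.λ.λ.1) (λ.0))
  step 2: λ.λ.λ.λ.0 1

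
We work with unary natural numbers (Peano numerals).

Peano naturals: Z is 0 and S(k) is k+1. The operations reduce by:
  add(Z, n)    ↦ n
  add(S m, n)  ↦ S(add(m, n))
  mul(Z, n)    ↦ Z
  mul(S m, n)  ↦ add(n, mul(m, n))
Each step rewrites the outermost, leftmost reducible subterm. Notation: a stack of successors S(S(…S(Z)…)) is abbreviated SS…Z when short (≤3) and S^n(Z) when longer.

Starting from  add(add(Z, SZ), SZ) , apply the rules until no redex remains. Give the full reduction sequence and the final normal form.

  start: add(add(Z, SZ), SZ)
  →1  add(SZ, SZ)
  →2  S(add(Z, SZ))
  →3  SSZ

Answer: normal form = SSZ  (in 3 steps)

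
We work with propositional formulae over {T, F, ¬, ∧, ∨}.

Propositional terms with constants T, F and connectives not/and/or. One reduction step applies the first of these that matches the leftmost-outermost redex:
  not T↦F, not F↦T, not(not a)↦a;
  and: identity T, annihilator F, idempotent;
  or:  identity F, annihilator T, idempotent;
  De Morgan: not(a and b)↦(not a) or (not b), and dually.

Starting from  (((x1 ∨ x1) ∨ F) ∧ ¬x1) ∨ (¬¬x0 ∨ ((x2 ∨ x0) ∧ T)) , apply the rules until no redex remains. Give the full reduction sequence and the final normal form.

Answer: normal form = (x1 ∧ ¬x1) ∨ (x0 ∨ (x2 ∨ x0))  (in 4 steps)

Reduction:
  start: (((x1 ∨ x1) ∨ F) ∧ ¬x1) ∨ (¬¬x0 ∨ ((x2 ∨ x0) ∧ T))
  step 1: ((x1 ∨ x1) ∧ ¬x1) ∨ (¬¬x0 ∨ ((x2 ∨ x0) ∧ T))
  step 2: (x1 ∧ ¬x1) ∨ (¬¬x0 ∨ ((x2 ∨ x0) ∧ T))
  step 3: (x1 ∧ ¬x1) ∨ (x0 ∨ ((x2 ∨ x0) ∧ T))
  step 4: (x1 ∧ ¬x1) ∨ (x0 ∨ (x2 ∨ x0))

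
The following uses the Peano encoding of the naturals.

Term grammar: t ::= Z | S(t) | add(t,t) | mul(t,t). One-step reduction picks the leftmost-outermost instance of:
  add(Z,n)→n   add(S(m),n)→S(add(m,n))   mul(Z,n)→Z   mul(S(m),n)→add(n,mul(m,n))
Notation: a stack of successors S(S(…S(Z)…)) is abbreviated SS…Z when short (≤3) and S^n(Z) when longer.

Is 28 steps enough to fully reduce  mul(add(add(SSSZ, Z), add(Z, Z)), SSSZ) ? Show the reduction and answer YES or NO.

Answer: YES — reaches normal form S^9(Z) in 25 ≤ 28 steps

Derivation:
  start: mul(add(add(SSSZ, Z), add(Z, Z)), SSSZ)
  step 1: mul(add(S(add(SSZ, Z)), add(Z, Z)), SSSZ)
  step 2: mul(S(add(add(SSZ, Z), add(Z, Z))), SSSZ)
  step 3: add(SSSZ, mul(add(add(SSZ, Z), add(Z, Z)), SSSZ))
  step 4: S(add(SSZ, mul(add(add(SSZ, Z), add(Z, Z)), SSSZ)))
  step 5: S(S(add(SZ, mul(add(add(SSZ, Z), add(Z, Z)), SSSZ))))
  step 6: S(S(S(add(Z, mul(add(add(SSZ, Z), add(Z, Z)), SSSZ)))))
  step 7: S(S(S(mul(add(add(SSZ, Z), add(Z, Z)), SSSZ))))
  step 8: S(S(S(mul(add(S(add(SZ, Z)), add(Z, Z)), SSSZ))))
  step 9: S(S(S(mul(S(add(add(SZ, Z), add(Z, Z))), SSSZ))))
  step 10: S(S(S(add(SSSZ, mul(add(add(SZ, Z), add(Z, Z)), SSSZ)))))
  step 11: S(S(S(S(add(SSZ, mul(add(add(SZ, Z), add(Z, Z)), SSSZ))))))
  step 12: S(S(S(S(S(add(SZ, mul(add(add(SZ, Z), add(Z, Z)), SSSZ)))))))
  step 13: S(S(S(S(S(S(add(Z, mul(add(add(SZ, Z), add(Z, Z)), SSSZ))))))))
  step 14: S(S(S(S(S(S(mul(add(add(SZ, Z), add(Z, Z)), SSSZ)))))))
  step 15: S(S(S(S(S(S(mul(add(S(add(Z, Z)), add(Z, Z)), SSSZ)))))))
  step 16: S(S(S(S(S(S(mul(S(add(add(Z, Z), add(Z, Z))), SSSZ)))))))
  step 17: S(S(S(S(S(S(add(SSSZ, mul(add(add(Z, Z), add(Z, Z)), SSSZ))))))))
  step 18: S(S(S(S(S(S(S(add(SSZ, mul(add(add(Z, Z), add(Z, Z)), SSSZ)))))))))
  step 19: S(S(S(S(S(S(S(S(add(SZ, mul(add(add(Z, Z), add(Z, Z)), SSSZ))))))))))
  step 20: S(S(S(S(S(S(S(S(S(add(Z, mul(add(add(Z, Z), add(Z, Z)), SSSZ)))))))))))
  step 21: S(S(S(S(S(S(S(S(S(mul(add(add(Z, Z), add(Z, Z)), SSSZ))))))))))
  step 22: S(S(S(S(S(S(S(S(S(mul(add(Z, add(Z, Z)), SSSZ))))))))))
  step 23: S(S(S(S(S(S(S(S(S(mul(add(Z, Z), SSSZ))))))))))
  step 24: S(S(S(S(S(S(S(S(S(mul(Z, SSSZ))))))))))
  step 25: S^9(Z)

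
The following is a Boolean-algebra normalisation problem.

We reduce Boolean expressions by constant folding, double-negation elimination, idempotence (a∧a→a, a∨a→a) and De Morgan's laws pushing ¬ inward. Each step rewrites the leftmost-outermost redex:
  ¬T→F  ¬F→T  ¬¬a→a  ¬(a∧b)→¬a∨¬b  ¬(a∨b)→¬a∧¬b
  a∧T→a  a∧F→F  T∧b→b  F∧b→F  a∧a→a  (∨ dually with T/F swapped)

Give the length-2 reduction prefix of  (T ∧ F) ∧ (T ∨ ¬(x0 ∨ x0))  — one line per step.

Answer: after 2 steps: F

Working:
  start: (T ∧ F) ∧ (T ∨ ¬(x0 ∨ x0))
  step 1: F ∧ (T ∨ ¬(x0 ∨ x0))
  step 2: F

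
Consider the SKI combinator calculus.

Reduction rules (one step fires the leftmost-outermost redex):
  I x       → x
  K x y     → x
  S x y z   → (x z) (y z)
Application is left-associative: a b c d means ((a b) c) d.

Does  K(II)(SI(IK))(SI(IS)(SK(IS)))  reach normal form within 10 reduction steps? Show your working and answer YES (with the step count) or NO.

Answer: YES — reaches normal form S(SKS) in 9 ≤ 10 steps

Working:
  start: K(II)(SI(IK))(SI(IS)(SK(IS)))
  →1  II(SI(IS)(SK(IS)))
  →2  I(SI(IS)(SK(IS)))
  →3  SI(IS)(SK(IS))
  →4  I(SK(IS))(IS(SK(IS)))
  →5  SK(IS)(IS(SK(IS)))
  →6  K(IS(SK(IS)))(IS(IS(SK(IS))))
  →7  IS(SK(IS))
  →8  S(SK(IS))
  →9  S(SKS)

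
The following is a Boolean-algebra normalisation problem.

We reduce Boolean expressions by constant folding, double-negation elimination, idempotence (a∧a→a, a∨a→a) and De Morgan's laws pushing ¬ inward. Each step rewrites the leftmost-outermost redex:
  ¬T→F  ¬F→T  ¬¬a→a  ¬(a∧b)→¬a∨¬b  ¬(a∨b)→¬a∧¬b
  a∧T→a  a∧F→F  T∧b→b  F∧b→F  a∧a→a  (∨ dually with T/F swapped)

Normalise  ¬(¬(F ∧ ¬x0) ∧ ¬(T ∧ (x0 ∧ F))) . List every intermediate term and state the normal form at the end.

  start: ¬(¬(F ∧ ¬x0) ∧ ¬(T ∧ (x0 ∧ F)))
  →1  ¬¬(F ∧ ¬x0) ∨ ¬¬(T ∧ (x0 ∧ F))
  →2  (F ∧ ¬x0) ∨ ¬¬(T ∧ (x0 ∧ F))
  →3  F ∨ ¬¬(T ∧ (x0 ∧ F))
  →4  ¬¬(T ∧ (x0 ∧ F))
  →5  T ∧ (x0 ∧ F)
  →6  x0 ∧ F
  →7  F

Answer: normal form = F  (in 7 steps)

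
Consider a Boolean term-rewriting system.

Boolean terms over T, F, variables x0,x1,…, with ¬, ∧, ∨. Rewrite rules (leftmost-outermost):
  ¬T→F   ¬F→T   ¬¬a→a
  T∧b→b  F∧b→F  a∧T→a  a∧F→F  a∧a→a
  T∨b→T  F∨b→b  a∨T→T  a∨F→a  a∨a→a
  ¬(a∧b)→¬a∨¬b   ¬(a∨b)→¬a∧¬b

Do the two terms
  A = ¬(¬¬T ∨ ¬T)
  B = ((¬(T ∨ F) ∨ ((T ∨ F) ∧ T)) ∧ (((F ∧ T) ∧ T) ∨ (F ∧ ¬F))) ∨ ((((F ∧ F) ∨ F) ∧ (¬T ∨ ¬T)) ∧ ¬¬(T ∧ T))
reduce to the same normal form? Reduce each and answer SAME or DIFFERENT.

Term A:
  start: ¬(¬¬T ∨ ¬T)
  [1] ¬¬¬T ∧ ¬¬T
  [2] ¬T ∧ ¬¬T
  [3] F ∧ ¬¬T
  [4] F

Term B:
  start: ((¬(T ∨ F) ∨ ((T ∨ F) ∧ T)) ∧ (((F ∧ T) ∧ T) ∨ (F ∧ ¬F))) ∨ ((((F ∧ F) ∨ F) ∧ (¬T ∨ ¬T)) ∧ ¬¬(T ∧ T))
  [1] (((¬T ∧ ¬F) ∨ ((T ∨ F) ∧ T)) ∧ (((F ∧ T) ∧ T) ∨ (F ∧ ¬F))) ∨ ((((F ∧ F) ∨ F) ∧ (¬T ∨ ¬T)) ∧ ¬¬(T ∧ T))
  [2] (((F ∧ ¬F) ∨ ((T ∨ F) ∧ T)) ∧ (((F ∧ T) ∧ T) ∨ (F ∧ ¬F))) ∨ ((((F ∧ F) ∨ F) ∧ (¬T ∨ ¬T)) ∧ ¬¬(T ∧ T))
  [3] ((F ∨ ((T ∨ F) ∧ T)) ∧ (((F ∧ T) ∧ T) ∨ (F ∧ ¬F))) ∨ ((((F ∧ F) ∨ F) ∧ (¬T ∨ ¬T)) ∧ ¬¬(T ∧ T))
  [4] (((T ∨ F) ∧ T) ∧ (((F ∧ T) ∧ T) ∨ (F ∧ ¬F))) ∨ ((((F ∧ F) ∨ F) ∧ (¬T ∨ ¬T)) ∧ ¬¬(T ∧ T))
  [5] ((T ∨ F) ∧ (((F ∧ T) ∧ T) ∨ (F ∧ ¬F))) ∨ ((((F ∧ F) ∨ F) ∧ (¬T ∨ ¬T)) ∧ ¬¬(T ∧ T))
  [6] (T ∧ (((F ∧ T) ∧ T) ∨ (F ∧ ¬F))) ∨ ((((F ∧ F) ∨ F) ∧ (¬T ∨ ¬T)) ∧ ¬¬(T ∧ T))
  [7] (((F ∧ T) ∧ T) ∨ (F ∧ ¬F)) ∨ ((((F ∧ F) ∨ F) ∧ (¬T ∨ ¬T)) ∧ ¬¬(T ∧ T))
  [8] ((F ∧ T) ∨ (F ∧ ¬F)) ∨ ((((F ∧ F) ∨ F) ∧ (¬T ∨ ¬T)) ∧ ¬¬(T ∧ T))
  [9] (F ∨ (F ∧ ¬F)) ∨ ((((F ∧ F) ∨ F) ∧ (¬T ∨ ¬T)) ∧ ¬¬(T ∧ T))
  [10] (F ∧ ¬F) ∨ ((((F ∧ F) ∨ F) ∧ (¬T ∨ ¬T)) ∧ ¬¬(T ∧ T))
  [11] F ∨ ((((F ∧ F) ∨ F) ∧ (¬T ∨ ¬T)) ∧ ¬¬(T ∧ T))
  [12] (((F ∧ F) ∨ F) ∧ (¬T ∨ ¬T)) ∧ ¬¬(T ∧ T)
  [13] ((F ∧ F) ∧ (¬T ∨ ¬T)) ∧ ¬¬(T ∧ T)
  [14] (F ∧ (¬T ∨ ¬T)) ∧ ¬¬(T ∧ T)
  [15] F ∧ ¬¬(T ∧ T)
  [16] F

Answer: SAME — A ⇓ F, B ⇓ F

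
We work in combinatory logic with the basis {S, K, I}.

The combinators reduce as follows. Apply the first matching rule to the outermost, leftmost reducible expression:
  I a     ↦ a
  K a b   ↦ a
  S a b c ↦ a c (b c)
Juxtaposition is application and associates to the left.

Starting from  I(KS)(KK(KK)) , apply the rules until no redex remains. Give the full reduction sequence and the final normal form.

  start: I(KS)(KK(KK))
  [1] KS(KK(KK))
  [2] S

Answer: normal form = S  (in 2 steps)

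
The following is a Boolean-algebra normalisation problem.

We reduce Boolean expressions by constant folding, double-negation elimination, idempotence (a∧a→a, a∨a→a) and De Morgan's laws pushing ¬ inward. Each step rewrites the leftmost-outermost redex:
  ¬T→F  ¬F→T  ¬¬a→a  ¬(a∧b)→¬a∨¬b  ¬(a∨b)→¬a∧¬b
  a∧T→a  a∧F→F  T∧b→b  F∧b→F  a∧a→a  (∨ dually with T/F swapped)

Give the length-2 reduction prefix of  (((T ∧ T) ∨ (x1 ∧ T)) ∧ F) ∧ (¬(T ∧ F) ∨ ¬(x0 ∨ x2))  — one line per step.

Answer: after 2 steps: F

Reduction:
  start: (((T ∧ T) ∨ (x1 ∧ T)) ∧ F) ∧ (¬(T ∧ F) ∨ ¬(x0 ∨ x2))
  step 1: F ∧ (¬(T ∧ F) ∨ ¬(x0 ∨ x2))
  step 2: F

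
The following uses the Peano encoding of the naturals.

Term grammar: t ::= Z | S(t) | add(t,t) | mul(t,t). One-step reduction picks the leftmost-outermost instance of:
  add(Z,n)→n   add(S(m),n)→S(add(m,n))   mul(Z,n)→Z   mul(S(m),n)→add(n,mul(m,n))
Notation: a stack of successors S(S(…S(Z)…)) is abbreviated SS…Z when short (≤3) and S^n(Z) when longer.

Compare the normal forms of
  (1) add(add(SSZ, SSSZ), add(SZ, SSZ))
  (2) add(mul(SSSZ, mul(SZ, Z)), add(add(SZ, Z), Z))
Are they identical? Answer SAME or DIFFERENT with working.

Term A:
  start: add(add(SSZ, SSSZ), add(SZ, SSZ))
  step 1: add(S(add(SZ, SSSZ)), add(SZ, SSZ))
  step 2: S(add(add(SZ, SSSZ), add(SZ, SSZ)))
  step 3: S(add(S(add(Z, SSSZ)), add(SZ, SSZ)))
  step 4: S(S(add(add(Z, SSSZ), add(SZ, SSZ))))
  step 5: S(S(add(SSSZ, add(SZ, SSZ))))
  step 6: S(S(S(add(SSZ, add(SZ, SSZ)))))
  step 7: S(S(S(S(add(SZ, add(SZ, SSZ))))))
  step 8: S(S(S(S(S(add(Z, add(SZ, SSZ)))))))
  step 9: S(S(S(S(S(add(SZ, SSZ))))))
  step 10: S(S(S(S(S(S(add(Z, SSZ)))))))
  step 11: S^8(Z)

Term B:
  start: add(mul(SSSZ, mul(SZ, Z)), add(add(SZ, Z), Z))
  step 1: add(add(mul(SZ, Z), mul(SSZ, mul(SZ, Z))), add(add(SZ, Z), Z))
  step 2: add(add(add(Z, mul(Z, Z)), mul(SSZ, mul(SZ, Z))), add(add(SZ, Z), Z))
  step 3: add(add(mul(Z, Z), mul(SSZ, mul(SZ, Z))), add(add(SZ, Z), Z))
  step 4: add(add(Z, mul(SSZ, mul(SZ, Z))), add(add(SZ, Z), Z))
  step 5: add(mul(SSZ, mul(SZ, Z)), add(add(SZ, Z), Z))
  step 6: add(add(mul(SZ, Z), mul(SZ, mul(SZ, Z))), add(add(SZ, Z), Z))
  step 7: add(add(add(Z, mul(Z, Z)), mul(SZ, mul(SZ, Z))), add(add(SZ, Z), Z))
  step 8: add(add(mul(Z, Z), mul(SZ, mul(SZ, Z))), add(add(SZ, Z), Z))
  step 9: add(add(Z, mul(SZ, mul(SZ, Z))), add(add(SZ, Z), Z))
  step 10: add(mul(SZ, mul(SZ, Z)), add(add(SZ, Z), Z))
  step 11: add(add(mul(SZ, Z), mul(Z, mul(SZ, Z))), add(add(SZ, Z), Z))
  step 12: add(add(add(Z, mul(Z, Z)), mul(Z, mul(SZ, Z))), add(add(SZ, Z), Z))
  step 13: add(add(mul(Z, Z), mul(Z, mul(SZ, Z))), add(add(SZ, Z), Z))
  step 14: add(add(Z, mul(Z, mul(SZ, Z))), add(add(SZ, Z), Z))
  step 15: add(mul(Z, mul(SZ, Z)), add(add(SZ, Z), Z))
  step 16: add(Z, add(add(SZ, Z), Z))
  step 17: add(add(SZ, Z), Z)
  step 18: add(S(add(Z, Z)), Z)
  step 19: S(add(add(Z, Z), Z))
  step 20: S(add(Z, Z))
  step 21: SZ

Answer: DIFFERENT — A ⇓ S^8(Z), B ⇓ SZ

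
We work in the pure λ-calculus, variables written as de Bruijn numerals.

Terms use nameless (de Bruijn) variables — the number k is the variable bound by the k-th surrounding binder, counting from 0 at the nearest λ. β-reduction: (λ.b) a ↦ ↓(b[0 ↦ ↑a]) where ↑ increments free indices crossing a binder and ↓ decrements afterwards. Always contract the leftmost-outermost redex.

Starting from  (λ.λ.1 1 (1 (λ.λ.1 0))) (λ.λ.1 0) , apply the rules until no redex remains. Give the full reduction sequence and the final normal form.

Answer: normal form = λ.λ.λ.1 0  (in 7 steps)

Reduction:
  start: (λ.λ.1 1 (1 (λ.λ.1 0))) (λ.λ.1 0)
  →1  λ.(λ.λ.1 0) (λ.λ.1 0) ((λ.λ.1 0) (λ.λ.1 0))
  →2  λ.(λ.(λ.λ.1 0) 0) ((λ.λ.1 0) (λ.λ.1 0))
  →3  λ.(λ.λ.1 0) ((λ.λ.1 0) (λ.λ.1 0))
  →4  λ.λ.(λ.λ.1 0) (λ.λ.1 0) 0
  →5  λ.λ.(λ.(λ.λ.1 0) 0) 0
  →6  λ.λ.(λ.λ.1 0) 0
  →7  λ.λ.λ.1 0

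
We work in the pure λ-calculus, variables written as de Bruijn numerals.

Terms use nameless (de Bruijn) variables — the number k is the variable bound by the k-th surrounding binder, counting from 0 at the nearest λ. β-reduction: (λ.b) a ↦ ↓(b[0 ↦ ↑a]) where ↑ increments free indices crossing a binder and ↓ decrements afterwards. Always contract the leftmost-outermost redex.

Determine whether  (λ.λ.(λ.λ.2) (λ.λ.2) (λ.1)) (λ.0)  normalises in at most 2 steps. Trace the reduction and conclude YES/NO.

Answer: NO — after 2 steps the term is λ.(λ.1) (λ.1), not yet normal

Working:
  start: (λ.λ.(λ.λ.2) (λ.λ.2) (λ.1)) (λ.0)
  [1] λ.(λ.λ.2) (λ.λ.2) (λ.1)
  [2] λ.(λ.1) (λ.1)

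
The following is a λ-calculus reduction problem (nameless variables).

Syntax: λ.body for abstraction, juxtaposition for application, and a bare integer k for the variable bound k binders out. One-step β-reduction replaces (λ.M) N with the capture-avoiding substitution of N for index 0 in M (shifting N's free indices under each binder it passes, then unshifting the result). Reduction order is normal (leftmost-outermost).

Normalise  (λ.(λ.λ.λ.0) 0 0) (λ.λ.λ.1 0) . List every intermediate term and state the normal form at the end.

  start: (λ.(λ.λ.λ.0) 0 0) (λ.λ.λ.1 0)
  →1  (λ.λ.λ.0) (λ.λ.λ.1 0) (λ.λ.λ.1 0)
  →2  (λ.λ.0) (λ.λ.λ.1 0)
  →3  λ.0

Answer: normal form = λ.0  (in 3 steps)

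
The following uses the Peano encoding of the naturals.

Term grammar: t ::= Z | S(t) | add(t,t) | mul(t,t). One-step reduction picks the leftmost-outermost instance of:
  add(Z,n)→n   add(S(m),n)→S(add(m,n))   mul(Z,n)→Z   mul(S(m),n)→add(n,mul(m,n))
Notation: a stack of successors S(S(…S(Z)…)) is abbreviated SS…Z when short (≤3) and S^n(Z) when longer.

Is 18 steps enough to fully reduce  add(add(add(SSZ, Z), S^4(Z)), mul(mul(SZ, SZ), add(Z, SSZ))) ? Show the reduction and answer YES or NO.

  start: add(add(add(SSZ, Z), S^4(Z)), mul(mul(SZ, SZ), add(Z, SSZ)))
  step 1: add(add(S(add(SZ, Z)), S^4(Z)), mul(mul(SZ, SZ), add(Z, SSZ)))
  step 2: add(S(add(add(SZ, Z), S^4(Z))), mul(mul(SZ, SZ), add(Z, SSZ)))
  step 3: S(add(add(add(SZ, Z), S^4(Z)), mul(mul(SZ, SZ), add(Z, SSZ))))
  step 4: S(add(add(S(add(Z, Z)), S^4(Z)), mul(mul(SZ, SZ), add(Z, SSZ))))
  step 5: S(add(S(add(add(Z, Z), S^4(Z))), mul(mul(SZ, SZ), add(Z, SSZ))))
  step 6: S(S(add(add(add(Z, Z), S^4(Z)), mul(mul(SZ, SZ), add(Z, SSZ)))))
  step 7: S(S(add(add(Z, S^4(Z)), mul(mul(SZ, SZ), add(Z, SSZ)))))
  step 8: S(S(add(S^4(Z), mul(mul(SZ, SZ), add(Z, SSZ)))))
  step 9: S(S(S(add(SSSZ, mul(mul(SZ, SZ), add(Z, SSZ))))))
  step 10: S(S(S(S(add(SSZ, mul(mul(SZ, SZ), add(Z, SSZ)))))))
  step 11: S(S(S(S(S(add(SZ, mul(mul(SZ, SZ), add(Z, SSZ))))))))
  step 12: S(S(S(S(S(S(add(Z, mul(mul(SZ, SZ), add(Z, SSZ)))))))))
  step 13: S(S(S(S(S(S(mul(mul(SZ, SZ), add(Z, SSZ))))))))
  step 14: S(S(S(S(S(S(mul(add(SZ, mul(Z, SZ)), add(Z, SSZ))))))))
  step 15: S(S(S(S(S(S(mul(S(add(Z, mul(Z, SZ))), add(Z, SSZ))))))))
  step 16: S(S(S(S(S(S(add(add(Z, SSZ), mul(add(Z, mul(Z, SZ)), add(Z, SSZ)))))))))
  step 17: S(S(S(S(S(S(add(SSZ, mul(add(Z, mul(Z, SZ)), add(Z, SSZ)))))))))
  step 18: S(S(S(S(S(S(S(add(SZ, mul(add(Z, mul(Z, SZ)), add(Z, SSZ))))))))))

Answer: NO — after 18 steps the term is S(S(S(S(S(S(S(add(SZ, mul(add(Z, mul(Z, SZ)), add(Z, SSZ)))))))))), not yet normal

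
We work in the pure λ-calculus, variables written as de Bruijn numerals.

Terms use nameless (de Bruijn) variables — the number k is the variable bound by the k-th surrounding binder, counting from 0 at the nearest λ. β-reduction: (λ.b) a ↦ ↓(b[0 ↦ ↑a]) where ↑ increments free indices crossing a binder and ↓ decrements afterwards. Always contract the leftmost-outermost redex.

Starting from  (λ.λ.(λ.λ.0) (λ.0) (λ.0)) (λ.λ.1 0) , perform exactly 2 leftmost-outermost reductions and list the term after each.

  start: (λ.λ.(λ.λ.0) (λ.0) (λ.0)) (λ.λ.1 0)
  →1  λ.(λ.λ.0) (λ.0) (λ.0)
  →2  λ.(λ.0) (λ.0)

Answer: after 2 steps: λ.(λ.0) (λ.0)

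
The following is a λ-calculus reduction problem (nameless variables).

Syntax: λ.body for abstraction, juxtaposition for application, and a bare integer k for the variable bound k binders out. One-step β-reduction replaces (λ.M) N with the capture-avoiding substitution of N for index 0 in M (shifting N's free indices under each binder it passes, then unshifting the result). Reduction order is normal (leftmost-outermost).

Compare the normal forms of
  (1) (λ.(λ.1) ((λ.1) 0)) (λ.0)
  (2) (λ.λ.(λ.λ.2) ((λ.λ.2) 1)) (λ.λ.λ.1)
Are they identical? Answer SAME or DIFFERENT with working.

Answer: DIFFERENT — A ⇓ λ.0, B ⇓ λ.λ.1

Derivation:
Term A:
  start: (λ.(λ.1) ((λ.1) 0)) (λ.0)
  [1] (λ.λ.0) ((λ.λ.0) (λ.0))
  [2] λ.0

Term B:
  start: (λ.λ.(λ.λ.2) ((λ.λ.2) 1)) (λ.λ.λ.1)
  [1] λ.(λ.λ.2) ((λ.λ.2) (λ.λ.λ.1))
  [2] λ.λ.1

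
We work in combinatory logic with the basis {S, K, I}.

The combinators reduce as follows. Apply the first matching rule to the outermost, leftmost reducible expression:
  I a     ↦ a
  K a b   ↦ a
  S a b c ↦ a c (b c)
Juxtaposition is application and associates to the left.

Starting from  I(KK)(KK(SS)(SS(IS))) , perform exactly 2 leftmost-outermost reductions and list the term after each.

Answer: after 2 steps: K

Working:
  start: I(KK)(KK(SS)(SS(IS)))
  step 1: KK(KK(SS)(SS(IS)))
  step 2: K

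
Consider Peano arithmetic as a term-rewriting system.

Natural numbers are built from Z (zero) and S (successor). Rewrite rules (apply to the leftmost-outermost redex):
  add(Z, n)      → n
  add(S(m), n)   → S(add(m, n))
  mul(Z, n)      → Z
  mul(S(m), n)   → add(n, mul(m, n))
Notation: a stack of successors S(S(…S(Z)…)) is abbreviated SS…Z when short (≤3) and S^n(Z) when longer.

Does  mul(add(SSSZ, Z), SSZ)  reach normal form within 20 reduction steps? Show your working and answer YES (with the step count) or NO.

Answer: YES — reaches normal form S^6(Z) in 17 ≤ 20 steps

Reduction:
  start: mul(add(SSSZ, Z), SSZ)
  step 1: mul(S(add(SSZ, Z)), SSZ)
  step 2: add(SSZ, mul(add(SSZ, Z), SSZ))
  step 3: S(add(SZ, mul(add(SSZ, Z), SSZ)))
  step 4: S(S(add(Z, mul(add(SSZ, Z), SSZ))))
  step 5: S(S(mul(add(SSZ, Z), SSZ)))
  step 6: S(S(mul(S(add(SZ, Z)), SSZ)))
  step 7: S(S(add(SSZ, mul(add(SZ, Z), SSZ))))
  step 8: S(S(S(add(SZ, mul(add(SZ, Z), SSZ)))))
  step 9: S(S(S(S(add(Z, mul(add(SZ, Z), SSZ))))))
  step 10: S(S(S(S(mul(add(SZ, Z), SSZ)))))
  step 11: S(S(S(S(mul(S(add(Z, Z)), SSZ)))))
  step 12: S(S(S(S(add(SSZ, mul(add(Z, Z), SSZ))))))
  step 13: S(S(S(S(S(add(SZ, mul(add(Z, Z), SSZ)))))))
  step 14: S(S(S(S(S(S(add(Z, mul(add(Z, Z), SSZ))))))))
  step 15: S(S(S(S(S(S(mul(add(Z, Z), SSZ)))))))
  step 16: S(S(S(S(S(S(mul(Z, SSZ)))))))
  step 17: S^6(Z)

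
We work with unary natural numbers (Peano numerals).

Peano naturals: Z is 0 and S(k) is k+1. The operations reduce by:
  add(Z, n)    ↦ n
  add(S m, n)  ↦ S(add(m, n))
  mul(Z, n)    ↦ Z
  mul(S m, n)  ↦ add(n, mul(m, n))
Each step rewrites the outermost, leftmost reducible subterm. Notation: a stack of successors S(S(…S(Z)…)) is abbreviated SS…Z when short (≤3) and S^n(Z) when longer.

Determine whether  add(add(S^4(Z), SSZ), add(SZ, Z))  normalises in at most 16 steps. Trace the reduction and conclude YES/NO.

Answer: YES — reaches normal form S^7(Z) in 14 ≤ 16 steps

Reduction:
  start: add(add(S^4(Z), SSZ), add(SZ, Z))
  [1] add(S(add(SSSZ, SSZ)), add(SZ, Z))
  [2] S(add(add(SSSZ, SSZ), add(SZ, Z)))
  [3] S(add(S(add(SSZ, SSZ)), add(SZ, Z)))
  [4] S(S(add(add(SSZ, SSZ), add(SZ, Z))))
  [5] S(S(add(S(add(SZ, SSZ)), add(SZ, Z))))
  [6] S(S(S(add(add(SZ, SSZ), add(SZ, Z)))))
  [7] S(S(S(add(S(add(Z, SSZ)), add(SZ, Z)))))
  [8] S(S(S(S(add(add(Z, SSZ), add(SZ, Z))))))
  [9] S(S(S(S(add(SSZ, add(SZ, Z))))))
  [10] S(S(S(S(S(add(SZ, add(SZ, Z)))))))
  [11] S(S(S(S(S(S(add(Z, add(SZ, Z))))))))
  [12] S(S(S(S(S(S(add(SZ, Z)))))))
  [13] S(S(S(S(S(S(S(add(Z, Z))))))))
  [14] S^7(Z)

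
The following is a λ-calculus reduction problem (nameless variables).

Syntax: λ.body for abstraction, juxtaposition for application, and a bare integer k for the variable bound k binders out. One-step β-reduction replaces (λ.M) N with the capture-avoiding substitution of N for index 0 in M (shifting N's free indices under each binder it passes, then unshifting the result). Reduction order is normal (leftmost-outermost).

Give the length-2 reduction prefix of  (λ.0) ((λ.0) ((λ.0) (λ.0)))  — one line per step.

  start: (λ.0) ((λ.0) ((λ.0) (λ.0)))
  →1  (λ.0) ((λ.0) (λ.0))
  →2  (λ.0) (λ.0)

Answer: after 2 steps: (λ.0) (λ.0)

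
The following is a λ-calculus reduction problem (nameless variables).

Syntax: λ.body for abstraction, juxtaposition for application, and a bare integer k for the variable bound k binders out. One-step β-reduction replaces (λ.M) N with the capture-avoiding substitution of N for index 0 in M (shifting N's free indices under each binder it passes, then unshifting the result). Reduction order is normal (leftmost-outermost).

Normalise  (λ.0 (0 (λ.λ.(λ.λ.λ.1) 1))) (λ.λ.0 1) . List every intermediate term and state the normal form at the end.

Answer: normal form = λ.0 (λ.0 (λ.λ.λ.λ.1))  (in 4 steps)

Reduction:
  start: (λ.0 (0 (λ.λ.(λ.λ.λ.1) 1))) (λ.λ.0 1)
  step 1: (λ.λ.0 1) ((λ.λ.0 1) (λ.λ.(λ.λ.λ.1) 1))
  step 2: λ.0 ((λ.λ.0 1) (λ.λ.(λ.λ.λ.1) 1))
  step 3: λ.0 (λ.0 (λ.λ.(λ.λ.λ.1) 1))
  step 4: λ.0 (λ.0 (λ.λ.λ.λ.1))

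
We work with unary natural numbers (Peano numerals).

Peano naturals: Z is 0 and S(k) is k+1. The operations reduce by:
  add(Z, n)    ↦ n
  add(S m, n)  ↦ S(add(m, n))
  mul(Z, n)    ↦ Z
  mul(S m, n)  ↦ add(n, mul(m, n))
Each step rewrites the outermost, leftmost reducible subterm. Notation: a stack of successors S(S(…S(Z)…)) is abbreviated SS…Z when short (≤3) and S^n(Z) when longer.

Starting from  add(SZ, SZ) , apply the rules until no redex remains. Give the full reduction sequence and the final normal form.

Answer: normal form = SSZ  (in 2 steps)

Derivation:
  start: add(SZ, SZ)
  [1] S(add(Z, SZ))
  [2] SSZ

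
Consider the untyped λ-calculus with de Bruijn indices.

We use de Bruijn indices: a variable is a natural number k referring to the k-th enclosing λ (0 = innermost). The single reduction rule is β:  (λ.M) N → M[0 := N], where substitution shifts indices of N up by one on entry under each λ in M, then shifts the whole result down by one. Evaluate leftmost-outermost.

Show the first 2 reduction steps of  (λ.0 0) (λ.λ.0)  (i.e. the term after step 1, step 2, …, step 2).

Answer: after 2 steps: λ.0

Derivation:
  start: (λ.0 0) (λ.λ.0)
  step 1: (λ.λ.0) (λ.λ.0)
  step 2: λ.0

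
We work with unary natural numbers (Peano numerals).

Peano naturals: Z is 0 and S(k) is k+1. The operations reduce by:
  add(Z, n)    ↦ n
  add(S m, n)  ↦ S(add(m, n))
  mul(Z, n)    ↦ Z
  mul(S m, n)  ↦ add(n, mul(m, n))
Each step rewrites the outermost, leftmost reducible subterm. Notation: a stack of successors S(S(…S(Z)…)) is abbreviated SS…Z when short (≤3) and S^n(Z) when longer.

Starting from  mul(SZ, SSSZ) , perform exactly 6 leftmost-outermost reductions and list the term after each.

Answer: after 6 steps: SSSZ

Reduction:
  start: mul(SZ, SSSZ)
  →1  add(SSSZ, mul(Z, SSSZ))
  →2  S(add(SSZ, mul(Z, SSSZ)))
  →3  S(S(add(SZ, mul(Z, SSSZ))))
  →4  S(S(S(add(Z, mul(Z, SSSZ)))))
  →5  S(S(S(mul(Z, SSSZ))))
  →6  SSSZ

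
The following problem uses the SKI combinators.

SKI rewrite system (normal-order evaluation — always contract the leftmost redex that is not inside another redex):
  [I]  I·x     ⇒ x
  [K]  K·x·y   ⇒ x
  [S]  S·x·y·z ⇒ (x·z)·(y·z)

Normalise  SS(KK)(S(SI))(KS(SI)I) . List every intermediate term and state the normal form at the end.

  start: SS(KK)(S(SI))(KS(SI)I)
  [1] S(S(SI))(KK(S(SI)))(KS(SI)I)
  [2] S(SI)(KS(SI)I)(KK(S(SI))(KS(SI)I))
  [3] SI(KK(S(SI))(KS(SI)I))(KS(SI)I(KK(S(SI))(KS(SI)I)))
  [4] I(KS(SI)I(KK(S(SI))(KS(SI)I)))(KK(S(SI))(KS(SI)I)(KS(SI)I(KK(S(SI))(KS(SI)I))))
  [5] KS(SI)I(KK(S(SI))(KS(SI)I))(KK(S(SI))(KS(SI)I)(KS(SI)I(KK(S(SI))(KS(SI)I))))
  [6] SI(KK(S(SI))(KS(SI)I))(KK(S(SI))(KS(SI)I)(KS(SI)I(KK(S(SI))(KS(SI)I))))
  [7] I(KK(S(SI))(KS(SI)I)(KS(SI)I(KK(S(SI))(KS(SI)I))))(KK(S(SI))(KS(SI)I)(KK(S(SI))(KS(SI)I)(KS(SI)I(KK(S(SI))(KS(SI)I)))))
  [8] KK(S(SI))(KS(SI)I)(KS(SI)I(KK(S(SI))(KS(SI)I)))(KK(S(SI))(KS(SI)I)(KK(S(SI))(KS(SI)I)(KS(SI)I(KK(S(SI))(KS(SI)I)))))
  [9] K(KS(SI)I)(KS(SI)I(KK(S(SI))(KS(SI)I)))(KK(S(SI))(KS(SI)I)(KK(S(SI))(KS(SI)I)(KS(SI)I(KK(S(SI))(KS(SI)I)))))
  [10] KS(SI)I(KK(S(SI))(KS(SI)I)(KK(S(SI))(KS(SI)I)(KS(SI)I(KK(S(SI))(KS(SI)I)))))
  [11] SI(KK(S(SI))(KS(SI)I)(KK(S(SI))(KS(SI)I)(KS(SI)I(KK(S(SI))(KS(SI)I)))))
  [12] SI(K(KS(SI)I)(KK(S(SI))(KS(SI)I)(KS(SI)I(KK(S(SI))(KS(SI)I)))))
  [13] SI(KS(SI)I)
  [14] SI(SI)

Answer: normal form = SI(SI)  (in 14 steps)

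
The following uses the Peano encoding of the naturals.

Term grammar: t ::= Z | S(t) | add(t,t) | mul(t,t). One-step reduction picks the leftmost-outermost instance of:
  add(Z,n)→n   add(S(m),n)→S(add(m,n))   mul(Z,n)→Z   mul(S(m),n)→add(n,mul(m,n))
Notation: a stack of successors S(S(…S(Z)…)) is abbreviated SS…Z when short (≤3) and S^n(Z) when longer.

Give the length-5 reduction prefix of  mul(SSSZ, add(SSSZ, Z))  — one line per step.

  start: mul(SSSZ, add(SSSZ, Z))
  step 1: add(add(SSSZ, Z), mul(SSZ, add(SSSZ, Z)))
  step 2: add(S(add(SSZ, Z)), mul(SSZ, add(SSSZ, Z)))
  step 3: S(add(add(SSZ, Z), mul(SSZ, add(SSSZ, Z))))
  step 4: S(add(S(add(SZ, Z)), mul(SSZ, add(SSSZ, Z))))
  step 5: S(S(add(add(SZ, Z), mul(SSZ, add(SSSZ, Z)))))

Answer: after 5 steps: S(S(add(add(SZ, Z), mul(SSZ, add(SSSZ, Z)))))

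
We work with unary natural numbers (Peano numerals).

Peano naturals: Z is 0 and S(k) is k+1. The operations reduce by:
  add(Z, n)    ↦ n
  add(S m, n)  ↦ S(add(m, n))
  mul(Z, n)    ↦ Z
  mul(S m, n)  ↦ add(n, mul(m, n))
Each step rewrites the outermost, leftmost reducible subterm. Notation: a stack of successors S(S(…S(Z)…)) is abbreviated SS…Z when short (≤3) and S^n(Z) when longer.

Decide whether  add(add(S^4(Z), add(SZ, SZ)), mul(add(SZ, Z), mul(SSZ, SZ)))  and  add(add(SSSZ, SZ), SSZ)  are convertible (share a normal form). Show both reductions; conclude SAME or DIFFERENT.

Answer: DIFFERENT — A ⇓ S^8(Z), B ⇓ S^6(Z)

Working:
Term A:
  start: add(add(S^4(Z), add(SZ, SZ)), mul(add(SZ, Z), mul(SSZ, SZ)))
  step 1: add(S(add(SSSZ, add(SZ, SZ))), mul(add(SZ, Z), mul(SSZ, SZ)))
  step 2: S(add(add(SSSZ, add(SZ, SZ)), mul(add(SZ, Z), mul(SSZ, SZ))))
  step 3: S(add(S(add(SSZ, add(SZ, SZ))), mul(add(SZ, Z), mul(SSZ, SZ))))
  step 4: S(S(add(add(SSZ, add(SZ, SZ)), mul(add(SZ, Z), mul(SSZ, SZ)))))
  step 5: S(S(add(S(add(SZ, add(SZ, SZ))), mul(add(SZ, Z), mul(SSZ, SZ)))))
  step 6: S(S(S(add(add(SZ, add(SZ, SZ)), mul(add(SZ, Z), mul(SSZ, SZ))))))
  step 7: S(S(S(add(S(add(Z, add(SZ, SZ))), mul(add(SZ, Z), mul(SSZ, SZ))))))
  step 8: S(S(S(S(add(add(Z, add(SZ, SZ)), mul(add(SZ, Z), mul(SSZ, SZ)))))))
  step 9: S(S(S(S(add(add(SZ, SZ), mul(add(SZ, Z), mul(SSZ, SZ)))))))
  step 10: S(S(S(S(add(S(add(Z, SZ)), mul(add(SZ, Z), mul(SSZ, SZ)))))))
  step 11: S(S(S(S(S(add(add(Z, SZ), mul(add(SZ, Z), mul(SSZ, SZ))))))))
  step 12: S(S(S(S(S(add(SZ, mul(add(SZ, Z), mul(SSZ, SZ))))))))
  step 13: S(S(S(S(S(S(add(Z, mul(add(SZ, Z), mul(SSZ, SZ)))))))))
  step 14: S(S(S(S(S(S(mul(add(SZ, Z), mul(SSZ, SZ))))))))
  step 15: S(S(S(S(S(S(mul(S(add(Z, Z)), mul(SSZ, SZ))))))))
  step 16: S(S(S(S(S(S(add(mul(SSZ, SZ), mul(add(Z, Z), mul(SSZ, SZ)))))))))
  step 17: S(S(S(S(S(S(add(add(SZ, mul(SZ, SZ)), mul(add(Z, Z), mul(SSZ, SZ)))))))))
  step 18: S(S(S(S(S(S(add(S(add(Z, mul(SZ, SZ))), mul(add(Z, Z), mul(SSZ, SZ)))))))))
  step 19: S(S(S(S(S(S(S(add(add(Z, mul(SZ, SZ)), mul(add(Z, Z), mul(SSZ, SZ))))))))))
  step 20: S(S(S(S(S(S(S(add(mul(SZ, SZ), mul(add(Z, Z), mul(SSZ, SZ))))))))))
  step 21: S(S(S(S(S(S(S(add(add(SZ, mul(Z, SZ)), mul(add(Z, Z), mul(SSZ, SZ))))))))))
  step 22: S(S(S(S(S(S(S(add(S(add(Z, mul(Z, SZ))), mul(add(Z, Z), mul(SSZ, SZ))))))))))
  step 23: S(S(S(S(S(S(S(S(add(add(Z, mul(Z, SZ)), mul(add(Z, Z), mul(SSZ, SZ)))))))))))
  step 24: S(S(S(S(S(S(S(S(add(mul(Z, SZ), mul(add(Z, Z), mul(SSZ, SZ)))))))))))
  step 25: S(S(S(S(S(S(S(S(add(Z, mul(add(Z, Z), mul(SSZ, SZ)))))))))))
  step 26: S(S(S(S(S(S(S(S(mul(add(Z, Z), mul(SSZ, SZ))))))))))
  step 27: S(S(S(S(S(S(S(S(mul(Z, mul(SSZ, SZ))))))))))
  step 28: S^8(Z)

Term B:
  start: add(add(SSSZ, SZ), SSZ)
  step 1: add(S(add(SSZ, SZ)), SSZ)
  step 2: S(add(add(SSZ, SZ), SSZ))
  step 3: S(add(S(add(SZ, SZ)), SSZ))
  step 4: S(S(add(add(SZ, SZ), SSZ)))
  step 5: S(S(add(S(add(Z, SZ)), SSZ)))
  step 6: S(S(S(add(add(Z, SZ), SSZ))))
  step 7: S(S(S(add(SZ, SSZ))))
  step 8: S(S(S(S(add(Z, SSZ)))))
  step 9: S^6(Z)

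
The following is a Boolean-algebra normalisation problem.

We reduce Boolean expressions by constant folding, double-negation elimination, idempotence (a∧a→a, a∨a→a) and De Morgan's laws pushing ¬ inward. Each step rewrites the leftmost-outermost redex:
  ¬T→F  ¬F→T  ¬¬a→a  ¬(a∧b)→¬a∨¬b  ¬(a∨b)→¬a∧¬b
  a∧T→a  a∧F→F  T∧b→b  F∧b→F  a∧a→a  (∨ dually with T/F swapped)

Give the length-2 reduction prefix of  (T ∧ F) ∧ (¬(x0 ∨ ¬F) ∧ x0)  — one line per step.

  start: (T ∧ F) ∧ (¬(x0 ∨ ¬F) ∧ x0)
  step 1: F ∧ (¬(x0 ∨ ¬F) ∧ x0)
  step 2: F

Answer: after 2 steps: F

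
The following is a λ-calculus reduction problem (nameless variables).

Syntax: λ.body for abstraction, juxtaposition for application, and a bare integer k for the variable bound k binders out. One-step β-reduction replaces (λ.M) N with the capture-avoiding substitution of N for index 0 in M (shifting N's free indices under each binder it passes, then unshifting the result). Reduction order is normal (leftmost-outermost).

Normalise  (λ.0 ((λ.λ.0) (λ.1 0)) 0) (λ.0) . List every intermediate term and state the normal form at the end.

Answer: normal form = λ.0  (in 4 steps)

Derivation:
  start: (λ.0 ((λ.λ.0) (λ.1 0)) 0) (λ.0)
  step 1: (λ.0) ((λ.λ.0) (λ.(λ.0) 0)) (λ.0)
  step 2: (λ.λ.0) (λ.(λ.0) 0) (λ.0)
  step 3: (λ.0) (λ.0)
  step 4: λ.0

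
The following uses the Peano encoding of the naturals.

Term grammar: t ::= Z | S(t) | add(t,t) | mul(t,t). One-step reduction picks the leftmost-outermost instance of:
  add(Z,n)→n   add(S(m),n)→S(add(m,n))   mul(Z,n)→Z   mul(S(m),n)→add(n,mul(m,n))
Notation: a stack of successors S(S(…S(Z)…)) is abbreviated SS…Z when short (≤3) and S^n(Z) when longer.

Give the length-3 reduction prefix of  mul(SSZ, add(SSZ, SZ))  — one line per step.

Answer: after 3 steps: S(add(add(SZ, SZ), mul(SZ, add(SSZ, SZ))))

Reduction:
  start: mul(SSZ, add(SSZ, SZ))
  [1] add(add(SSZ, SZ), mul(SZ, add(SSZ, SZ)))
  [2] add(S(add(SZ, SZ)), mul(SZ, add(SSZ, SZ)))
  [3] S(add(add(SZ, SZ), mul(SZ, add(SSZ, SZ))))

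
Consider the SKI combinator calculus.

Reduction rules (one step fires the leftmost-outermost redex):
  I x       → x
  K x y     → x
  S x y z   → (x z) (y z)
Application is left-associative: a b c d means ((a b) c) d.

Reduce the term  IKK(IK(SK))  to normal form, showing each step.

  start: IKK(IK(SK))
  [1] KK(IK(SK))
  [2] K

Answer: normal form = K  (in 2 steps)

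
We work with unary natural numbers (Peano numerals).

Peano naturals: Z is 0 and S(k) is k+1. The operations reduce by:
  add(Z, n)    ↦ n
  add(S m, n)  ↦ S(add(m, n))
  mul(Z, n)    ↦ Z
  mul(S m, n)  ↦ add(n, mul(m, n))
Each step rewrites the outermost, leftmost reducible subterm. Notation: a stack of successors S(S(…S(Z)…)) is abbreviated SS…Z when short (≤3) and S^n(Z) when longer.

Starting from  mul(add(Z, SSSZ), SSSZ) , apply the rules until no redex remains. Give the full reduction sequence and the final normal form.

Answer: normal form = S^9(Z)  (in 17 steps)

Derivation:
  start: mul(add(Z, SSSZ), SSSZ)
  →1  mul(SSSZ, SSSZ)
  →2  add(SSSZ, mul(SSZ, SSSZ))
  →3  S(add(SSZ, mul(SSZ, SSSZ)))
  →4  S(S(add(SZ, mul(SSZ, SSSZ))))
  →5  S(S(S(add(Z, mul(SSZ, SSSZ)))))
  →6  S(S(S(mul(SSZ, SSSZ))))
  →7  S(S(S(add(SSSZ, mul(SZ, SSSZ)))))
  →8  S(S(S(S(add(SSZ, mul(SZ, SSSZ))))))
  →9  S(S(S(S(S(add(SZ, mul(SZ, SSSZ)))))))
  →10  S(S(S(S(S(S(add(Z, mul(SZ, SSSZ))))))))
  →11  S(S(S(S(S(S(mul(SZ, SSSZ)))))))
  →12  S(S(S(S(S(S(add(SSSZ, mul(Z, SSSZ))))))))
  →13  S(S(S(S(S(S(S(add(SSZ, mul(Z, SSSZ)))))))))
  →14  S(S(S(S(S(S(S(S(add(SZ, mul(Z, SSSZ))))))))))
  →15  S(S(S(S(S(S(S(S(S(add(Z, mul(Z, SSSZ)))))))))))
  →16  S(S(S(S(S(S(S(S(S(mul(Z, SSSZ))))))))))
  →17  S^9(Z)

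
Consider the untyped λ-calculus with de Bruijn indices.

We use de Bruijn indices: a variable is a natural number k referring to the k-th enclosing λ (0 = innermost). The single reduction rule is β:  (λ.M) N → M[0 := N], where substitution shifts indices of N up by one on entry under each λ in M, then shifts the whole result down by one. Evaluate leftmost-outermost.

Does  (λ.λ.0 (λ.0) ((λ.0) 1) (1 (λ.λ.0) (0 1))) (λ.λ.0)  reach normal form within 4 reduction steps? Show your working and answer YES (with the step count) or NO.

Answer: YES — reaches normal form λ.0 (λ.0) (λ.λ.0) (0 (λ.λ.0)) in 4 ≤ 4 steps

Reduction:
  start: (λ.λ.0 (λ.0) ((λ.0) 1) (1 (λ.λ.0) (0 1))) (λ.λ.0)
  →1  λ.0 (λ.0) ((λ.0) (λ.λ.0)) ((λ.λ.0) (λ.λ.0) (0 (λ.λ.0)))
  →2  λ.0 (λ.0) (λ.λ.0) ((λ.λ.0) (λ.λ.0) (0 (λ.λ.0)))
  →3  λ.0 (λ.0) (λ.λ.0) ((λ.0) (0 (λ.λ.0)))
  →4  λ.0 (λ.0) (λ.λ.0) (0 (λ.λ.0))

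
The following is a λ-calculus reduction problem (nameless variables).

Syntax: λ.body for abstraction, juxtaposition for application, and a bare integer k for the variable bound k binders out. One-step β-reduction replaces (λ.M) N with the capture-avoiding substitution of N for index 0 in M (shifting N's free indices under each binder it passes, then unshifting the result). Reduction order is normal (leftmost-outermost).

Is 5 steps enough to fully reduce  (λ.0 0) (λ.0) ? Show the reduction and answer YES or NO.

Answer: YES — reaches normal form λ.0 in 2 ≤ 5 steps

Reduction:
  start: (λ.0 0) (λ.0)
  [1] (λ.0) (λ.0)
  [2] λ.0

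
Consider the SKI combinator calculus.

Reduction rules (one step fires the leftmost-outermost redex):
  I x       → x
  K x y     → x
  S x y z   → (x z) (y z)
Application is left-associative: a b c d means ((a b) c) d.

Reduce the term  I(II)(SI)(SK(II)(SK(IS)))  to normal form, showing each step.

  start: I(II)(SI)(SK(II)(SK(IS)))
  [1] II(SI)(SK(II)(SK(IS)))
  [2] I(SI)(SK(II)(SK(IS)))
  [3] SI(SK(II)(SK(IS)))
  [4] SI(K(SK(IS))(II(SK(IS))))
  [5] SI(SK(IS))
  [6] SI(SKS)

Answer: normal form = SI(SKS)  (in 6 steps)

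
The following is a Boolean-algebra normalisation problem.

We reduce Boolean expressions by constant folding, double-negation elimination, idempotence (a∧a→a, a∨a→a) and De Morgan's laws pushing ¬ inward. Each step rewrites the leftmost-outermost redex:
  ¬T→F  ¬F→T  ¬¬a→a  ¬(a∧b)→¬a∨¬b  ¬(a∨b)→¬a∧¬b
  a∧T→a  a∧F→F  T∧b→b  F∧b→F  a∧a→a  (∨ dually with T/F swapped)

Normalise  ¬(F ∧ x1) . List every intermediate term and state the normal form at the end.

Answer: normal form = T  (in 3 steps)

Working:
  start: ¬(F ∧ x1)
  step 1: ¬F ∨ ¬x1
  step 2: T ∨ ¬x1
  step 3: T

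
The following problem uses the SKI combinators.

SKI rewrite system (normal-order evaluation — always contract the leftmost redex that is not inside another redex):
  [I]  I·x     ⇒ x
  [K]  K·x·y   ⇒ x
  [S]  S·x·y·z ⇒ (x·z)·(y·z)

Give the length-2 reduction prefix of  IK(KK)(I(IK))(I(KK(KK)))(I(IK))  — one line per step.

Answer: after 2 steps: KK(I(KK(KK)))(I(IK))

Derivation:
  start: IK(KK)(I(IK))(I(KK(KK)))(I(IK))
  [1] K(KK)(I(IK))(I(KK(KK)))(I(IK))
  [2] KK(I(KK(KK)))(I(IK))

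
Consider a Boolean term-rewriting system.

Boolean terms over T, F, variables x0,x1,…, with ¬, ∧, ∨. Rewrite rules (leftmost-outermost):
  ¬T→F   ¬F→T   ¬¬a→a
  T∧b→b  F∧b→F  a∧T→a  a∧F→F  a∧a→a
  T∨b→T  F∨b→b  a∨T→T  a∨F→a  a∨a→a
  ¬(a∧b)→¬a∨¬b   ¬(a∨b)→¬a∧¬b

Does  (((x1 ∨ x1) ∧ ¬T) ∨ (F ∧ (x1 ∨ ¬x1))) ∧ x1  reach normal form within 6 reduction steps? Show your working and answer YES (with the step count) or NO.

  start: (((x1 ∨ x1) ∧ ¬T) ∨ (F ∧ (x1 ∨ ¬x1))) ∧ x1
  [1] ((x1 ∧ ¬T) ∨ (F ∧ (x1 ∨ ¬x1))) ∧ x1
  [2] ((x1 ∧ F) ∨ (F ∧ (x1 ∨ ¬x1))) ∧ x1
  [3] (F ∨ (F ∧ (x1 ∨ ¬x1))) ∧ x1
  [4] (F ∧ (x1 ∨ ¬x1)) ∧ x1
  [5] F ∧ x1
  [6] F

Answer: YES — reaches normal form F in 6 ≤ 6 steps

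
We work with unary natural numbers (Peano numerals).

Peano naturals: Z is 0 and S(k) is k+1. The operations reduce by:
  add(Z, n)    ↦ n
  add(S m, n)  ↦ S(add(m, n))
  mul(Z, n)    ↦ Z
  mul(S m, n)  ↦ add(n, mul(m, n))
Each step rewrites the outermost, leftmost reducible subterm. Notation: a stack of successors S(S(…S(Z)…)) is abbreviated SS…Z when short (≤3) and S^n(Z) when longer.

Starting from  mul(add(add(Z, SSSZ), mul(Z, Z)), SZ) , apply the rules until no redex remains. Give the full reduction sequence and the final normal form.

  start: mul(add(add(Z, SSSZ), mul(Z, Z)), SZ)
  →1  mul(add(SSSZ, mul(Z, Z)), SZ)
  →2  mul(S(add(SSZ, mul(Z, Z))), SZ)
  →3  add(SZ, mul(add(SSZ, mul(Z, Z)), SZ))
  →4  S(add(Z, mul(add(SSZ, mul(Z, Z)), SZ)))
  →5  S(mul(add(SSZ, mul(Z, Z)), SZ))
  →6  S(mul(S(add(SZ, mul(Z, Z))), SZ))
  →7  S(add(SZ, mul(add(SZ, mul(Z, Z)), SZ)))
  →8  S(S(add(Z, mul(add(SZ, mul(Z, Z)), SZ))))
  →9  S(S(mul(add(SZ, mul(Z, Z)), SZ)))
  →10  S(S(mul(S(add(Z, mul(Z, Z))), SZ)))
  →11  S(S(add(SZ, mul(add(Z, mul(Z, Z)), SZ))))
  →12  S(S(S(add(Z, mul(add(Z, mul(Z, Z)), SZ)))))
  →13  S(S(S(mul(add(Z, mul(Z, Z)), SZ))))
  →14  S(S(S(mul(mul(Z, Z), SZ))))
  →15  S(S(S(mul(Z, SZ))))
  →16  SSSZ

Answer: normal form = SSSZ  (in 16 steps)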